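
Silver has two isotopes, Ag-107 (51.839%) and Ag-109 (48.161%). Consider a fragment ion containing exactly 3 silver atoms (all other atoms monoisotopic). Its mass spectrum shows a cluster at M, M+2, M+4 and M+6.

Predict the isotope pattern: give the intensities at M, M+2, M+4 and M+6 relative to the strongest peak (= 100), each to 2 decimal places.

Each Ag atom is independently Ag-107 (p = 0.51839) or Ag-109 (q = 0.48161); the cluster is the binomial expansion (p + q)^3.
P(M) = 0.51839^3 = 0.139306
P(M+2) = 3 × 0.51839^2 × 0.48161^1 = 0.388267
P(M+4) = 3 × 0.51839^1 × 0.48161^2 = 0.360719
P(M+6) = 0.48161^3 = 0.111709
The M+2 peak is largest (0.388267); scaling to 100 gives 35.88 : 100.00 : 92.90 : 28.77.

35.88 : 100.00 : 92.90 : 28.77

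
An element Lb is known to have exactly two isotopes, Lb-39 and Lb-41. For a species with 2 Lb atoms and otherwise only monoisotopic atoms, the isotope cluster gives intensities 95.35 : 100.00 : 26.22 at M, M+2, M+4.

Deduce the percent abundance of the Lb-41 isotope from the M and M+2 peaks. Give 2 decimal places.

Write p for the Lb-39 fraction. I(M+2)/I(M) = [C(2,1)·p^1·(1−p)] / p^2 = 2·(1−p)/p = 100.00/95.35 = 1.0488
(1−p)/p = 1.0488/2 = 0.5244  ⇒  p = 1/(1 + 0.5244) = 0.6560
Lb-39: 65.60%, Lb-41: 34.40%.

34.40%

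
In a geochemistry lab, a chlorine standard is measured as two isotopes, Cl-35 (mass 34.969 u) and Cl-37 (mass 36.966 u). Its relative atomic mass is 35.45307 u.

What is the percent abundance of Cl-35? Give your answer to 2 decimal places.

Writing the weighted mean with unknown fraction x of Cl-35:
34.969·x + 36.966·(1 − x) = 35.45307
(34.969 − 36.966)·x = 35.45307 − 36.966
x = -1.51293 / -1.997 = 0.75760 → 75.76% Cl-35, 24.24% Cl-37.

75.76%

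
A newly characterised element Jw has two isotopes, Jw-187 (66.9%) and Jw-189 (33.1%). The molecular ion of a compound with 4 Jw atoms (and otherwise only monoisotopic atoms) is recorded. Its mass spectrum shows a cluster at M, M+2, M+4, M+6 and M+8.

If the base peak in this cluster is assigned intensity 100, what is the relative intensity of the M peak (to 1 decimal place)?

Binomial terms of (0.669 + 0.331)^4: M 0.2003, M+2 0.3964, M+4 0.2942, M+6 0.0970, M+8 0.0120 → M+2 is the base peak.
P(M+2) = C(4,1) × 0.669^3 × 0.331^1 = 4 × 0.29941831 × 0.3310 = 0.396430 (base)
P(M) = C(4,0) × 0.669^4 × 0.331^0 = 1 × 0.20031085 × 1.0000 = 0.200311
Relative intensity = 0.200311 / 0.396430 × 100 = 50.5

50.5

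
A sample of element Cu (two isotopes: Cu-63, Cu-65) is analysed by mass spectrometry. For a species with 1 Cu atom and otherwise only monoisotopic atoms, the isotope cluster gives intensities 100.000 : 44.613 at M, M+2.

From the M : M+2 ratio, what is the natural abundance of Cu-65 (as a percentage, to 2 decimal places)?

30.85%

If p is the fraction of Cu that is Cu-63, then I(M+2)/I(M) = [C(1,1)·p^0·(1−p)] / p^1 = 1·(1−p)/p = 44.613/100.000 = 0.4461
(1−p)/p = 0.4461/1 = 0.4461  ⇒  p = 1/(1 + 0.4461) = 0.6915
Cu-63: 69.15%, Cu-65: 30.85%.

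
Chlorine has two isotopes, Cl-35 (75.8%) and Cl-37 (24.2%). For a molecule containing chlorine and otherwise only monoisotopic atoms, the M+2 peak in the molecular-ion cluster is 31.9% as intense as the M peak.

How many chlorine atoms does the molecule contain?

1

With n Cl atoms, P(M+2)/P(M) = C(n,1)·p^(n−1)q / p^n = n·q/p = n · 0.242/0.758.
n = 0.319 × 0.758/0.242 = 1.00 ≈ 1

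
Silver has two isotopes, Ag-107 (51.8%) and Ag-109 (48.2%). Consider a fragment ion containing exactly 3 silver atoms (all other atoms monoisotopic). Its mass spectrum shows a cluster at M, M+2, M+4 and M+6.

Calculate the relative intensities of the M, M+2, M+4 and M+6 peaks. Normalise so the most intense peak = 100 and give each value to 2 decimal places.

35.82 : 100.00 : 93.05 : 28.86

Each Ag atom is independently Ag-107 (p = 0.518) or Ag-109 (q = 0.482); the cluster is the binomial expansion (p + q)^3.
P(M) = 0.518^3 = 0.138992
P(M+2) = 3 × 0.518^2 × 0.482^1 = 0.387997
P(M+4) = 3 × 0.518^1 × 0.482^2 = 0.361031
P(M+6) = 0.482^3 = 0.111980
The M+2 peak is largest (0.387997); scaling to 100 gives 35.82 : 100.00 : 93.05 : 28.86.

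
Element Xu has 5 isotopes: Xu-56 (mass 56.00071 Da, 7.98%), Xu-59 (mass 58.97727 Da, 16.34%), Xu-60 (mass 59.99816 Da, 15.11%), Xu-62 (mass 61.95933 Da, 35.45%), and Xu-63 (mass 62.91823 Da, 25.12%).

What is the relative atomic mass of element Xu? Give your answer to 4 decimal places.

60.9411 Da

Average mass = Σ (abundance × isotope mass) = 0.0798 × 56.00071 + 0.1634 × 58.97727 + 0.1511 × 59.99816 + 0.3545 × 61.95933 + 0.2512 × 62.91823
= 4.468857 + 9.636886 + 9.065722 + 21.964582 + 15.805059 = 60.941106 Da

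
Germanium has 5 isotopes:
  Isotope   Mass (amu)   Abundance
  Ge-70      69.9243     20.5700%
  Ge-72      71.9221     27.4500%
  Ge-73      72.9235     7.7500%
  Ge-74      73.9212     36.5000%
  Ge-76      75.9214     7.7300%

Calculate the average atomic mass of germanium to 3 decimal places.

Ar = Σ fᵢ·mᵢ = 0.205700 × 69.9243 + 0.274500 × 71.9221 + 0.077500 × 72.9235 + 0.365000 × 73.9212 + 0.077300 × 75.9214
= 14.38343 + 19.74262 + 5.65157 + 26.98124 + 5.86872 = 72.62758 amu

72.628 amu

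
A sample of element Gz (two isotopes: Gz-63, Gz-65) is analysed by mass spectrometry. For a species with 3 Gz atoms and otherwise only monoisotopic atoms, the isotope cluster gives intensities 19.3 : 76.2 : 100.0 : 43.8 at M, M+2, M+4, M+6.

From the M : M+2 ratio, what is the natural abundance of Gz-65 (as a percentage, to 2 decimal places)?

56.82%

Write p for the Gz-63 fraction. I(M+2)/I(M) = [C(3,1)·p^2·(1−p)] / p^3 = 3·(1−p)/p = 76.2/19.3 = 3.9482
(1−p)/p = 3.9482/3 = 1.3161  ⇒  p = 1/(1 + 1.3161) = 0.4318
Gz-63: 43.18%, Gz-65: 56.82%.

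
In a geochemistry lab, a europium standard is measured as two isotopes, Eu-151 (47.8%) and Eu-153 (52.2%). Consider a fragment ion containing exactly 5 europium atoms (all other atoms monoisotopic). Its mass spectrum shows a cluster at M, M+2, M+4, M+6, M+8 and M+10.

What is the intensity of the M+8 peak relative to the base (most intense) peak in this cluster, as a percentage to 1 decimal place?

54.6%

Term probabilities: M 0.0250, M+2 0.1363, M+4 0.2976, M+6 0.3250, M+8 0.1775, M+10 0.0388. Base peak = M+6.
P(M+6) = C(5,3) × 0.478^2 × 0.522^3 = 10 × 0.228484 × 0.14223665 = 0.324988 (base)
P(M+8) = C(5,4) × 0.478^1 × 0.522^4 = 5 × 0.4780 × 0.07424753 = 0.177452
Relative intensity = 0.177452 / 0.324988 × 100 = 54.6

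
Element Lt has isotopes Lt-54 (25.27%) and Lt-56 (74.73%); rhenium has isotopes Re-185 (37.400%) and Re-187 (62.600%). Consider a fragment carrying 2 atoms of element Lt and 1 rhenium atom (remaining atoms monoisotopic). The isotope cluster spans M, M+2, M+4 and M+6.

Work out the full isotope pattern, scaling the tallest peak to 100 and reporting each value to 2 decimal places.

5.36 : 40.70 : 100.00 : 78.51

Element Lt pattern (n=2): 0.06385729 : 0.37768542 : 0.55845729
Rhenium pattern (n=1): 0.3740 : 0.6260
Convolve the two distributions (both contribute in 2-u steps):
  M: 0.06385729×0.3740 = 0.023883
  M+2: 0.06385729×0.6260 + 0.37768542×0.3740 = 0.181229
  M+4: 0.37768542×0.6260 + 0.55845729×0.3740 = 0.445294
  M+6: 0.55845729×0.6260 = 0.349594
Scale to base peak (0.445294) = 100: 5.36 : 40.70 : 100.00 : 78.51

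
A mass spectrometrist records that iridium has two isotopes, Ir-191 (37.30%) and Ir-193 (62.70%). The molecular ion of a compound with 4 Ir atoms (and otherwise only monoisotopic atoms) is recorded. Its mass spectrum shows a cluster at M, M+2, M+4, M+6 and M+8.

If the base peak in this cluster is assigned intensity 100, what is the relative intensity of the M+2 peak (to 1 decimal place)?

Binomial terms of (0.3730 + 0.6270)^4: M 0.0194, M+2 0.1302, M+4 0.3282, M+6 0.3678, M+8 0.1546 → M+6 is the base peak.
P(M+6) = C(4,3) × 0.3730^1 × 0.6270^3 = 4 × 0.3730 × 0.24649188 = 0.367766 (base)
P(M+2) = C(4,1) × 0.3730^3 × 0.6270^1 = 4 × 0.05189512 × 0.6270 = 0.130153
Relative intensity = 0.130153 / 0.367766 × 100 = 35.4

35.4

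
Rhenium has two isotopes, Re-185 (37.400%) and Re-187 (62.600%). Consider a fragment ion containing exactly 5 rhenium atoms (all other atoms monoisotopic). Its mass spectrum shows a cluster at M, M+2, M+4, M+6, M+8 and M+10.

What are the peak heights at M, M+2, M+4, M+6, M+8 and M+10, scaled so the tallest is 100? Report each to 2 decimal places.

2.13 : 17.85 : 59.74 : 100.00 : 83.69 : 28.02

Each Re atom is independently Re-185 (p = 0.37400) or Re-187 (q = 0.62600); the cluster is the binomial expansion (p + q)^5.
P(M) = 0.37400^5 = 0.007317
P(M+2) = 5 × 0.37400^4 × 0.62600^1 = 0.061239
P(M+4) = 10 × 0.37400^3 × 0.62600^2 = 0.205005
P(M+6) = 10 × 0.37400^2 × 0.62600^3 = 0.343136
P(M+8) = 5 × 0.37400^1 × 0.62600^4 = 0.287170
P(M+10) = 0.62600^5 = 0.096133
The M+6 peak is largest (0.343136); scaling to 100 gives 2.13 : 17.85 : 59.74 : 100.00 : 83.69 : 28.02.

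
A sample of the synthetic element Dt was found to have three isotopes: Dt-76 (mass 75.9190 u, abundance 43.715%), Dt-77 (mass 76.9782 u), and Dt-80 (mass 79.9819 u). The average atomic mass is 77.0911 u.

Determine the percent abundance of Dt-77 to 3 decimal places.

Let x and y be the fractions of Dt-77 and Dt-80. Then x + y = 1 − 0.43715 = 0.56285 and 76.9782x + 79.9819y = 77.0911 − 0.43715×75.9190 = 43.90310915.
Substituting: 76.9782x + 79.9819(0.56285 − x) = 43.90310915
(76.9782 − 79.9819)x = -1.114703265  ⇒  x = 0.37111, y = 0.19174
Dt-77: 37.111%, Dt-80: 19.174%.

37.111%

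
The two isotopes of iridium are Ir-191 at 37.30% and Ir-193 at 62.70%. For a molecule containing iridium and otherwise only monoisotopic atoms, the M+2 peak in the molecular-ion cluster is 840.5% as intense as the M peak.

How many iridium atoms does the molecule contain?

With n Ir atoms, P(M+2)/P(M) = C(n,1)·p^(n−1)q / p^n = n·q/p = n · 0.6270/0.3730.
n = 8.405 × 0.3730/0.6270 = 5.00 ≈ 5

5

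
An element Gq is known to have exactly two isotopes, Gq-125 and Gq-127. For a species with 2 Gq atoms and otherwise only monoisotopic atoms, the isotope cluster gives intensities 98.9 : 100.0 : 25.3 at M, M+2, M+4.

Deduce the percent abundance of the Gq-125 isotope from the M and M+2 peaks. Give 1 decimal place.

Write p for the Gq-125 fraction. I(M+2)/I(M) = [C(2,1)·p^1·(1−p)] / p^2 = 2·(1−p)/p = 100.0/98.9 = 1.0111
(1−p)/p = 1.0111/2 = 0.5056  ⇒  p = 1/(1 + 0.5056) = 0.6642
Gq-125: 66.4%, Gq-127: 33.6%.

66.4%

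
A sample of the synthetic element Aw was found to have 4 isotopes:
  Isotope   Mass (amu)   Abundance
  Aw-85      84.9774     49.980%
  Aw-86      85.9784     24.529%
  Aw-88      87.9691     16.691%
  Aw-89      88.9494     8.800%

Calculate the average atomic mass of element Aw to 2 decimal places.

86.07 amu

The abundance-weighted mean is 0.49980 × 84.9774 + 0.24529 × 85.9784 + 0.16691 × 87.9691 + 0.08800 × 88.9494
= 42.47170 + 21.08964 + 14.68292 + 7.82755 = 86.07181 amu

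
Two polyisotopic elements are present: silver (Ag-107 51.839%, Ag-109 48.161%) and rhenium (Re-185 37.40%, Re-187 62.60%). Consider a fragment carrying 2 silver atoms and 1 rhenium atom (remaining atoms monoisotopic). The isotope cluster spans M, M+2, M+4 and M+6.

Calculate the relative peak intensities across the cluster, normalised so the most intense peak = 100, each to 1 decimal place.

Silver pattern (n=2): 0.26872819 : 0.49932362 : 0.23194819
Rhenium pattern (n=1): 0.3740 : 0.6260
Convolve the two distributions (both contribute in 2-u steps):
  M: 0.26872819×0.3740 = 0.100504
  M+2: 0.26872819×0.6260 + 0.49932362×0.3740 = 0.354971
  M+4: 0.49932362×0.6260 + 0.23194819×0.3740 = 0.399325
  M+6: 0.23194819×0.6260 = 0.145200
Scale to base peak (0.399325) = 100: 25.2 : 88.9 : 100.0 : 36.4

25.2 : 88.9 : 100.0 : 36.4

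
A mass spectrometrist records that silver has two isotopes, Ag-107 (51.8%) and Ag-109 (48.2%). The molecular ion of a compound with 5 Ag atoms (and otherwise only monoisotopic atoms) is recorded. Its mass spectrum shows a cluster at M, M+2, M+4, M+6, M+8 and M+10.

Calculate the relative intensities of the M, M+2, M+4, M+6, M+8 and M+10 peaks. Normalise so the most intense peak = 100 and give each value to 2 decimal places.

Each Ag atom is independently Ag-107 (p = 0.518) or Ag-109 (q = 0.482); the cluster is the binomial expansion (p + q)^5.
P(M) = 0.518^5 = 0.037295
P(M+2) = 5 × 0.518^4 × 0.482^1 = 0.173515
P(M+4) = 10 × 0.518^3 × 0.482^2 = 0.322911
P(M+6) = 10 × 0.518^2 × 0.482^3 = 0.300470
P(M+8) = 5 × 0.518^1 × 0.482^4 = 0.139794
P(M+10) = 0.482^5 = 0.026016
The M+4 peak is largest (0.322911); scaling to 100 gives 11.55 : 53.73 : 100.00 : 93.05 : 43.29 : 8.06.

11.55 : 53.73 : 100.00 : 93.05 : 43.29 : 8.06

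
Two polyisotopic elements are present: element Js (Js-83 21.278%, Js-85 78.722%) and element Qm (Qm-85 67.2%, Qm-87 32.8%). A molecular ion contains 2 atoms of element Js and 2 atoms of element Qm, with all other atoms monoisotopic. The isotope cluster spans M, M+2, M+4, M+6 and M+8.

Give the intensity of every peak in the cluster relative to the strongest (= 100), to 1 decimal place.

Element Js pattern (n=2): 0.04527533 : 0.33500934 : 0.61971533
Element Qm pattern (n=2): 0.451584 : 0.440832 : 0.107584
Convolve the two distributions (both contribute in 2-u steps):
  M: 0.04527533×0.451584 = 0.020446
  M+2: 0.04527533×0.440832 + 0.33500934×0.451584 = 0.171244
  M+4: 0.04527533×0.107584 + 0.33500934×0.440832 + 0.61971533×0.451584 = 0.432407
  M+6: 0.33500934×0.107584 + 0.61971533×0.440832 = 0.309232
  M+8: 0.61971533×0.107584 = 0.066671
Scale to base peak (0.432407) = 100: 4.7 : 39.6 : 100.0 : 71.5 : 15.4

4.7 : 39.6 : 100.0 : 71.5 : 15.4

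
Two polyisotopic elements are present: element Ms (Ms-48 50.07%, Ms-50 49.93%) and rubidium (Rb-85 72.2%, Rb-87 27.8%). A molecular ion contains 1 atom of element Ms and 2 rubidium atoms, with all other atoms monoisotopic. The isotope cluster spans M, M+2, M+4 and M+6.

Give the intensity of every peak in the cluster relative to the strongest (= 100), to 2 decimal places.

Element Ms pattern (n=1): 0.5007 : 0.4993
Rubidium pattern (n=2): 0.521284 : 0.401432 : 0.077284
Convolve the two distributions (both contribute in 2-u steps):
  M: 0.5007×0.521284 = 0.261007
  M+2: 0.5007×0.401432 + 0.4993×0.521284 = 0.461274
  M+4: 0.5007×0.077284 + 0.4993×0.401432 = 0.239131
  M+6: 0.4993×0.077284 = 0.038588
Scale to base peak (0.461274) = 100: 56.58 : 100.00 : 51.84 : 8.37

56.58 : 100.00 : 51.84 : 8.37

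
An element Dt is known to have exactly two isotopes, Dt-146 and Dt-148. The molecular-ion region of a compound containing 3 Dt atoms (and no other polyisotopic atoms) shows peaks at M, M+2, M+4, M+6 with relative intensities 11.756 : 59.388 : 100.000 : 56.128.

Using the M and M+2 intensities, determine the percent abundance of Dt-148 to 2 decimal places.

If p is the fraction of Dt that is Dt-146, then I(M+2)/I(M) = [C(3,1)·p^2·(1−p)] / p^3 = 3·(1−p)/p = 59.388/11.756 = 5.0517
(1−p)/p = 5.0517/3 = 1.6839  ⇒  p = 1/(1 + 1.6839) = 0.3726
Dt-146: 37.26%, Dt-148: 62.74%.

62.74%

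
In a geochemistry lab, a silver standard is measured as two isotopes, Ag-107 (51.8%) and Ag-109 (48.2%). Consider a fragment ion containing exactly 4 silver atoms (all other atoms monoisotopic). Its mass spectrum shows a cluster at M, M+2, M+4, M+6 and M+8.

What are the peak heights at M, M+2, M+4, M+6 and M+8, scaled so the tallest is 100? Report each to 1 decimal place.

The 4 Ag atoms are independent, so intensities follow the terms of (0.518 + 0.482)^4.
P(M) = 0.518^4 = 0.071998
P(M+2) = 4 × 0.518^3 × 0.482^1 = 0.267976
P(M+4) = 6 × 0.518^2 × 0.482^2 = 0.374029
P(M+6) = 4 × 0.518^1 × 0.482^3 = 0.232023
P(M+8) = 0.482^4 = 0.053974
The M+4 peak is largest (0.374029); scaling to 100 gives 19.2 : 71.6 : 100.0 : 62.0 : 14.4.

19.2 : 71.6 : 100.0 : 62.0 : 14.4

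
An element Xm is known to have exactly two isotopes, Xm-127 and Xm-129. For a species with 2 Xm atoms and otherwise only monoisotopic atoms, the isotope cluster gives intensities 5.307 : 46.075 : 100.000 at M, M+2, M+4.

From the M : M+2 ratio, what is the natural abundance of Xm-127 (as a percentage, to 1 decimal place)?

If p is the fraction of Xm that is Xm-127, then I(M+2)/I(M) = [C(2,1)·p^1·(1−p)] / p^2 = 2·(1−p)/p = 46.075/5.307 = 8.6819
(1−p)/p = 8.6819/2 = 4.3410  ⇒  p = 1/(1 + 4.3410) = 0.1872
Xm-127: 18.7%, Xm-129: 81.3%.

18.7%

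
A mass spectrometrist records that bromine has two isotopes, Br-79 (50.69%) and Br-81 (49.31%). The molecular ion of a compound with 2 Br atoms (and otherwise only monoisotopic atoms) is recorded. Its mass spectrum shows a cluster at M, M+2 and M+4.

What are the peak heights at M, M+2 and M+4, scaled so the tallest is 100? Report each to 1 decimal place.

51.4 : 100.0 : 48.6

Expanding (0.5069 + 0.4931)^2:
P(M) = 0.5069^2 = 0.256948
P(M+2) = 2 × 0.5069^1 × 0.4931^1 = 0.499905
P(M+4) = 0.4931^2 = 0.243148
The M+2 peak is largest (0.499905); scaling to 100 gives 51.4 : 100.0 : 48.6.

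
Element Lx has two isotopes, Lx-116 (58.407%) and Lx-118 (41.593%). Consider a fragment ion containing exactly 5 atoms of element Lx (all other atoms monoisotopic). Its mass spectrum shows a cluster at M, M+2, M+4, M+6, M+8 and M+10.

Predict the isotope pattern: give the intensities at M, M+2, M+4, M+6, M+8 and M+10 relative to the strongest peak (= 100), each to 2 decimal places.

19.72 : 70.21 : 100.00 : 71.21 : 25.36 : 3.61

The 5 Lx atoms are independent, so intensities follow the terms of (0.58407 + 0.41593)^5.
P(M) = 0.58407^5 = 0.067971
P(M+2) = 5 × 0.58407^4 × 0.41593^1 = 0.242019
P(M+4) = 10 × 0.58407^3 × 0.41593^2 = 0.344695
P(M+6) = 10 × 0.58407^2 × 0.41593^3 = 0.245466
P(M+8) = 5 × 0.58407^1 × 0.41593^4 = 0.087401
P(M+10) = 0.41593^5 = 0.012448
The M+4 peak is largest (0.344695); scaling to 100 gives 19.72 : 70.21 : 100.00 : 71.21 : 25.36 : 3.61.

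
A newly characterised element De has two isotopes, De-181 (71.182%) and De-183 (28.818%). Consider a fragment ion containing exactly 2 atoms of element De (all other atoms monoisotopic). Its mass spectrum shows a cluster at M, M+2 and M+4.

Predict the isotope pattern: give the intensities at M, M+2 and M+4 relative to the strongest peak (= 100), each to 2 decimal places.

100.00 : 80.97 : 16.39

Each De atom is independently De-181 (p = 0.71182) or De-183 (q = 0.28818); the cluster is the binomial expansion (p + q)^2.
P(M) = 0.71182^2 = 0.506688
P(M+2) = 2 × 0.71182^1 × 0.28818^1 = 0.410265
P(M+4) = 0.28818^2 = 0.083048
The M peak is largest (0.506688); scaling to 100 gives 100.00 : 80.97 : 16.39.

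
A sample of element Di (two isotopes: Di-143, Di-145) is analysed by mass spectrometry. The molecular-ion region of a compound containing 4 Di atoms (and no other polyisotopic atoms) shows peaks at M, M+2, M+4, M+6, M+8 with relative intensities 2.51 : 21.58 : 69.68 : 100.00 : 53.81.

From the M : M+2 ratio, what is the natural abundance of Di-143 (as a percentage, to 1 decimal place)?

31.8%

Write p for the Di-143 fraction. I(M+2)/I(M) = [C(4,1)·p^3·(1−p)] / p^4 = 4·(1−p)/p = 21.58/2.51 = 8.5976
(1−p)/p = 8.5976/4 = 2.1494  ⇒  p = 1/(1 + 2.1494) = 0.3175
Di-143: 31.8%, Di-145: 68.2%.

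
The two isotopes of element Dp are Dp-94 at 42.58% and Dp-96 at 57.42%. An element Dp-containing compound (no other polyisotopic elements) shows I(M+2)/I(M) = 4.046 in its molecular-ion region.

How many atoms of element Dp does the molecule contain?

3

The M+2/M ratio from n Dp atoms is n · q/p = n · 0.5742/0.4258.
n = 4.046 × 0.4258/0.5742 = 3.00 ≈ 3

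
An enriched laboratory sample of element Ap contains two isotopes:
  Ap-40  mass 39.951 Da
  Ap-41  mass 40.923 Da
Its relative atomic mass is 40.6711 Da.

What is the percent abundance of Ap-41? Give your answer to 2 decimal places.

74.08%

Let x be the fractional abundance of Ap-40; then Ap-41 has abundance 1 − x.
39.951·x + 40.923·(1 − x) = 40.6711
(39.951 − 40.923)·x = 40.6711 − 40.923
x = -0.2519 / -0.972 = 0.25916 → 25.92% Ap-40, 74.08% Ap-41.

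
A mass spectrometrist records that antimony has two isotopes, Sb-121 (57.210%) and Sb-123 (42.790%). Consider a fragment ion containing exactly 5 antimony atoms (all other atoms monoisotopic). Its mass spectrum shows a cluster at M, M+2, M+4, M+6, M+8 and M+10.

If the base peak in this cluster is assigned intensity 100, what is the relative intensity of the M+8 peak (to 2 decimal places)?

(0.57210 + 0.42790)^5 gives M 0.0613, M+2 0.2292, M+4 0.3428, M+6 0.2564, M+8 0.0959, M+10 0.0143; the largest is M+4.
P(M+4) = C(5,2) × 0.57210^3 × 0.42790^2 = 10 × 0.18724742 × 0.18309841 = 0.342847 (base)
P(M+8) = C(5,4) × 0.57210^1 × 0.42790^4 = 5 × 0.5721 × 0.03352503 = 0.095898
Relative intensity = 0.095898 / 0.342847 × 100 = 27.97

27.97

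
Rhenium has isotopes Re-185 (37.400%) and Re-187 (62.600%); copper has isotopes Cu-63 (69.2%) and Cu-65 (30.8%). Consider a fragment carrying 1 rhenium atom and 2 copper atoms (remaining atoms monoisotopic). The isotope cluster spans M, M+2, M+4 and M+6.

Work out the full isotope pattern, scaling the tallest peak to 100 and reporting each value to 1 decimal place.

39.0 : 100.0 : 65.8 : 12.9

Rhenium pattern (n=1): 0.3740 : 0.6260
Copper pattern (n=2): 0.478864 : 0.426272 : 0.094864
Convolve the two distributions (both contribute in 2-u steps):
  M: 0.3740×0.478864 = 0.179095
  M+2: 0.3740×0.426272 + 0.6260×0.478864 = 0.459195
  M+4: 0.3740×0.094864 + 0.6260×0.426272 = 0.302325
  M+6: 0.6260×0.094864 = 0.059385
Scale to base peak (0.459195) = 100: 39.0 : 100.0 : 65.8 : 12.9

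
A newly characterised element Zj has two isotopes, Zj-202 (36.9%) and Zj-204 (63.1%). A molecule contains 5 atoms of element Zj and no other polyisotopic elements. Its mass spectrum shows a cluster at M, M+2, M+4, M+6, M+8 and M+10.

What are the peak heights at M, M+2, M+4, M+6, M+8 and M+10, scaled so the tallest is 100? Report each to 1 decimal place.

2.0 : 17.1 : 58.5 : 100.0 : 85.5 : 29.2

Each Zj atom is independently Zj-202 (p = 0.369) or Zj-204 (q = 0.631); the cluster is the binomial expansion (p + q)^5.
P(M) = 0.369^5 = 0.006841
P(M+2) = 5 × 0.369^4 × 0.631^1 = 0.058493
P(M+4) = 10 × 0.369^3 × 0.631^2 = 0.200050
P(M+6) = 10 × 0.369^2 × 0.631^3 = 0.342090
P(M+8) = 5 × 0.369^1 × 0.631^4 = 0.292492
P(M+10) = 0.631^5 = 0.100034
The M+6 peak is largest (0.342090); scaling to 100 gives 2.0 : 17.1 : 58.5 : 100.0 : 85.5 : 29.2.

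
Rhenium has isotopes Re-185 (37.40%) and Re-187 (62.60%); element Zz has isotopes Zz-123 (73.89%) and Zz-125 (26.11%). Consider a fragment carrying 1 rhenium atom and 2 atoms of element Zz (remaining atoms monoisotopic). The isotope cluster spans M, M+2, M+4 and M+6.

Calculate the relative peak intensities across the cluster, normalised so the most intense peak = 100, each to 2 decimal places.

Rhenium pattern (n=1): 0.3740 : 0.6260
Element Zz pattern (n=2): 0.54597321 : 0.38585358 : 0.06817321
Convolve the two distributions (both contribute in 2-u steps):
  M: 0.3740×0.54597321 = 0.204194
  M+2: 0.3740×0.38585358 + 0.6260×0.54597321 = 0.486088
  M+4: 0.3740×0.06817321 + 0.6260×0.38585358 = 0.267041
  M+6: 0.6260×0.06817321 = 0.042676
Scale to base peak (0.486088) = 100: 42.01 : 100.00 : 54.94 : 8.78

42.01 : 100.00 : 54.94 : 8.78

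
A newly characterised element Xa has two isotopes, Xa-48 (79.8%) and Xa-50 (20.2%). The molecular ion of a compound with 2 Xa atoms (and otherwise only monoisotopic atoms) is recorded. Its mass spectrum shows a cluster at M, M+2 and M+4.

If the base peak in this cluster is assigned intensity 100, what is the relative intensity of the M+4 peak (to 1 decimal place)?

6.4

Term probabilities: M 0.6368, M+2 0.3224, M+4 0.0408. Base peak = M.
P(M) = C(2,0) × 0.798^2 × 0.202^0 = 1 × 0.636804 × 1.0000 = 0.636804 (base)
P(M+4) = C(2,2) × 0.798^0 × 0.202^2 = 1 × 1.0000 × 0.040804 = 0.040804
Relative intensity = 0.040804 / 0.636804 × 100 = 6.4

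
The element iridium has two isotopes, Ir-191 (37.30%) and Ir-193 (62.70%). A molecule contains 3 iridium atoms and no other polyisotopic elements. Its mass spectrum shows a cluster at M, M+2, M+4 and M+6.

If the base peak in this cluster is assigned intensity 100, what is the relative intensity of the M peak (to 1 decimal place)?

Binomial terms of (0.3730 + 0.6270)^3: M 0.0519, M+2 0.2617, M+4 0.4399, M+6 0.2465 → M+4 is the base peak.
P(M+4) = C(3,2) × 0.3730^1 × 0.6270^2 = 3 × 0.3730 × 0.393129 = 0.439911 (base)
P(M) = C(3,0) × 0.3730^3 × 0.6270^0 = 1 × 0.05189512 × 1.0000 = 0.051895
Relative intensity = 0.051895 / 0.439911 × 100 = 11.8

11.8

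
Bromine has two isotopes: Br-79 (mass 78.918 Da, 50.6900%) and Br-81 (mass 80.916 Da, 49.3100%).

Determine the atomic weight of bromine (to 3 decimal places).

Average mass = Σ (abundance × isotope mass) = 0.506900 × 78.918 + 0.493100 × 80.916
= 40.0035 + 39.8997 = 79.9032 Da

79.903 Da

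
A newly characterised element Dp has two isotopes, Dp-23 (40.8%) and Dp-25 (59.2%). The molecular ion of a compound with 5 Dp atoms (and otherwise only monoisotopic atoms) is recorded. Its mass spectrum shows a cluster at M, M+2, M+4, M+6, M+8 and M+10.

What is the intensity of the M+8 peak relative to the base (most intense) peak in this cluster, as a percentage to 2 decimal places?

(0.408 + 0.592)^5 gives M 0.0113, M+2 0.0820, M+4 0.2380, M+6 0.3454, M+8 0.2506, M+10 0.0727; the largest is M+6.
P(M+6) = C(5,3) × 0.408^2 × 0.592^3 = 10 × 0.166464 × 0.20747469 = 0.345371 (base)
P(M+8) = C(5,4) × 0.408^1 × 0.592^4 = 5 × 0.4080 × 0.12282502 = 0.250563
Relative intensity = 0.250563 / 0.345371 × 100 = 72.55

72.55%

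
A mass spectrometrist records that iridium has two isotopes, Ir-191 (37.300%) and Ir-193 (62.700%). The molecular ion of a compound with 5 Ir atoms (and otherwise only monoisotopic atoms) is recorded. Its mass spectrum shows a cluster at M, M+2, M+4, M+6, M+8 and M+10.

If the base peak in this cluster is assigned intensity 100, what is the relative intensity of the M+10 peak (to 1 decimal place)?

Term probabilities: M 0.0072, M+2 0.0607, M+4 0.2040, M+6 0.3429, M+8 0.2882, M+10 0.0969. Base peak = M+6.
P(M+6) = C(5,3) × 0.37300^2 × 0.62700^3 = 10 × 0.139129 × 0.24649188 = 0.342942 (base)
P(M+10) = C(5,5) × 0.37300^0 × 0.62700^5 = 1 × 1.0000 × 0.09690311 = 0.096903
Relative intensity = 0.096903 / 0.342942 × 100 = 28.3

28.3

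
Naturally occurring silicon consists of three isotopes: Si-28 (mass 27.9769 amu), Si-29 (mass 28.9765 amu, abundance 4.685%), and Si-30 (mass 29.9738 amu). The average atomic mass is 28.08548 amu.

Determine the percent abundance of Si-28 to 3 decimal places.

Let x and y be the fractions of Si-28 and Si-30. Then x + y = 1 − 0.04685 = 0.95315 and 27.9769x + 29.9738y = 28.08548 − 0.04685×28.9765 = 26.727930975.
Substituting: 27.9769x + 29.9738(0.95315 − x) = 26.727930975
(27.9769 − 29.9738)x = -1.841596495  ⇒  x = 0.92223, y = 0.03092
Si-28: 92.223%, Si-30: 3.092%.

92.223%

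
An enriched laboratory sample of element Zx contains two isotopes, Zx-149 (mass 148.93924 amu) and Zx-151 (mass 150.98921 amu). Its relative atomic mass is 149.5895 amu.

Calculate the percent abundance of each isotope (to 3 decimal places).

Let x be the fractional abundance of Zx-149; then Zx-151 has abundance 1 − x.
148.93924·x + 150.98921·(1 − x) = 149.5895
(148.93924 − 150.98921)·x = 149.5895 − 150.98921
x = -1.39971 / -2.04997 = 0.68280 → 68.280% Zx-149, 31.720% Zx-151.

Zx-149: 68.280%, Zx-151: 31.720%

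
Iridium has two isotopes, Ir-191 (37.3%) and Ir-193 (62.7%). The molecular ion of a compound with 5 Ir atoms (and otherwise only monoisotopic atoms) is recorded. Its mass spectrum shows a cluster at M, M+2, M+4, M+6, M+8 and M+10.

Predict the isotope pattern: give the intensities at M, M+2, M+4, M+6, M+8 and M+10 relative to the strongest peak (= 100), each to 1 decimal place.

2.1 : 17.7 : 59.5 : 100.0 : 84.0 : 28.3

The 5 Ir atoms are independent, so intensities follow the terms of (0.373 + 0.627)^5.
P(M) = 0.373^5 = 0.007220
P(M+2) = 5 × 0.373^4 × 0.627^1 = 0.060684
P(M+4) = 10 × 0.373^3 × 0.627^2 = 0.204015
P(M+6) = 10 × 0.373^2 × 0.627^3 = 0.342942
P(M+8) = 5 × 0.373^1 × 0.627^4 = 0.288237
P(M+10) = 0.627^5 = 0.096903
The M+6 peak is largest (0.342942); scaling to 100 gives 2.1 : 17.7 : 59.5 : 100.0 : 84.0 : 28.3.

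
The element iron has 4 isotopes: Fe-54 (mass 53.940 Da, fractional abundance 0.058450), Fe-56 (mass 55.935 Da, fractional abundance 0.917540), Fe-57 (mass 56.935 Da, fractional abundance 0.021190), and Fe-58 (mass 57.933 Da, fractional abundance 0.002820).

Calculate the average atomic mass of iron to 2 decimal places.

Ar = Σ fᵢ·mᵢ = 0.058450 × 53.940 + 0.917540 × 55.935 + 0.021190 × 56.935 + 0.002820 × 57.933
= 3.1528 + 51.3226 + 1.2065 + 0.1634 = 55.8453 Da

55.85 Da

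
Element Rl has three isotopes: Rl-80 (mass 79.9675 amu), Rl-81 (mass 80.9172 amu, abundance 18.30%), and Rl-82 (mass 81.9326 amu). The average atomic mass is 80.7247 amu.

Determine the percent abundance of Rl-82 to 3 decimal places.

The remaining 81.70% is split between Rl-80 (fraction x) and Rl-82 (fraction 0.8170 − x).
Substituting: 79.9675x + 81.9326(0.8170 − x) = 65.9168524
(79.9675 − 81.9326)x = -1.0220818  ⇒  x = 0.52012, y = 0.29688
Rl-80: 52.012%, Rl-82: 29.688%.

29.688%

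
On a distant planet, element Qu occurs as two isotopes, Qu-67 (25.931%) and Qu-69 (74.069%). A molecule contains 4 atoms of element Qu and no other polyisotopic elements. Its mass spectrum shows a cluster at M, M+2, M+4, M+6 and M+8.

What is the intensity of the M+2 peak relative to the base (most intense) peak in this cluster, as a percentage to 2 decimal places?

12.26%

Binomial terms of (0.25931 + 0.74069)^4: M 0.0045, M+2 0.0517, M+4 0.2213, M+6 0.4215, M+8 0.3010 → M+6 is the base peak.
P(M+6) = C(4,3) × 0.25931^1 × 0.74069^3 = 4 × 0.25931 × 0.40635859 = 0.421491 (base)
P(M+2) = C(4,1) × 0.25931^3 × 0.74069^1 = 4 × 0.01743644 × 0.74069 = 0.051660
Relative intensity = 0.051660 / 0.421491 × 100 = 12.26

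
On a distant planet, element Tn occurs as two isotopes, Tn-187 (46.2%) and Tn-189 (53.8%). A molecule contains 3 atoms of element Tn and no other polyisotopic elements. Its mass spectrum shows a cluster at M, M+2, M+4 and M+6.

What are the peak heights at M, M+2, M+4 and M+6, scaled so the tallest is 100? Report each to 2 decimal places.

24.58 : 85.87 : 100.00 : 38.82

Each Tn atom is independently Tn-187 (p = 0.462) or Tn-189 (q = 0.538); the cluster is the binomial expansion (p + q)^3.
P(M) = 0.462^3 = 0.098611
P(M+2) = 3 × 0.462^2 × 0.538^1 = 0.344499
P(M+4) = 3 × 0.462^1 × 0.538^2 = 0.401169
P(M+6) = 0.538^3 = 0.155721
The M+4 peak is largest (0.401169); scaling to 100 gives 24.58 : 85.87 : 100.00 : 38.82.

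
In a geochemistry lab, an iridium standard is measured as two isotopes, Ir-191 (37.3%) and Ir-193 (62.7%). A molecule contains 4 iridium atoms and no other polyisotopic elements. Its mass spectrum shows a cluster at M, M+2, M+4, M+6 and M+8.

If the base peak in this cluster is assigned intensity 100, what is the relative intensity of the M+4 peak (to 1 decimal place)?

Term probabilities: M 0.0194, M+2 0.1302, M+4 0.3282, M+6 0.3678, M+8 0.1546. Base peak = M+6.
P(M+6) = C(4,3) × 0.373^1 × 0.627^3 = 4 × 0.3730 × 0.24649188 = 0.367766 (base)
P(M+4) = C(4,2) × 0.373^2 × 0.627^2 = 6 × 0.139129 × 0.393129 = 0.328174
Relative intensity = 0.328174 / 0.367766 × 100 = 89.2

89.2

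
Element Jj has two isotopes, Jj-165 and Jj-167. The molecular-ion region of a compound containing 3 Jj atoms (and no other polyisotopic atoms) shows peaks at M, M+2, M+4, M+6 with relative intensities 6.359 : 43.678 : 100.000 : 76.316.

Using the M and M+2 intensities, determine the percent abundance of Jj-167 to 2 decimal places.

Write p for the Jj-165 fraction. I(M+2)/I(M) = [C(3,1)·p^2·(1−p)] / p^3 = 3·(1−p)/p = 43.678/6.359 = 6.8687
(1−p)/p = 6.8687/3 = 2.2896  ⇒  p = 1/(1 + 2.2896) = 0.3040
Jj-165: 30.40%, Jj-167: 69.60%.

69.60%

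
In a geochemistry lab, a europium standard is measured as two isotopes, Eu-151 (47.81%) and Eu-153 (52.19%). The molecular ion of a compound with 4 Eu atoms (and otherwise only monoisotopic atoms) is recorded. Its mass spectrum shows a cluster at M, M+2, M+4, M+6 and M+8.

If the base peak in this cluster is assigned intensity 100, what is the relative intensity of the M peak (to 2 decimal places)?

13.99

Binomial terms of (0.4781 + 0.5219)^4: M 0.0522, M+2 0.2281, M+4 0.3736, M+6 0.2719, M+8 0.0742 → M+4 is the base peak.
P(M+4) = C(4,2) × 0.4781^2 × 0.5219^2 = 6 × 0.22857961 × 0.27237961 = 0.373563 (base)
P(M) = C(4,0) × 0.4781^4 × 0.5219^0 = 1 × 0.05224864 × 1.0000 = 0.052249
Relative intensity = 0.052249 / 0.373563 × 100 = 13.99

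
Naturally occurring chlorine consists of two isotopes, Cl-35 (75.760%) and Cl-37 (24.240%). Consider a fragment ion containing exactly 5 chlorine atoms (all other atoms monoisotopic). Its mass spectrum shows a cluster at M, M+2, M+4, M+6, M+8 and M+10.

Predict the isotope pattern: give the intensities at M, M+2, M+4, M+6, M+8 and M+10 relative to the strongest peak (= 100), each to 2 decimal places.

62.51 : 100.00 : 63.99 : 20.47 : 3.28 : 0.21

The 5 Cl atoms are independent, so intensities follow the terms of (0.75760 + 0.24240)^5.
P(M) = 0.75760^5 = 0.249574
P(M+2) = 5 × 0.75760^4 × 0.24240^1 = 0.399266
P(M+4) = 10 × 0.75760^3 × 0.24240^2 = 0.255497
P(M+6) = 10 × 0.75760^2 × 0.24240^3 = 0.081748
P(M+8) = 5 × 0.75760^1 × 0.24240^4 = 0.013078
P(M+10) = 0.24240^5 = 0.000837
The M+2 peak is largest (0.399266); scaling to 100 gives 62.51 : 100.00 : 63.99 : 20.47 : 3.28 : 0.21.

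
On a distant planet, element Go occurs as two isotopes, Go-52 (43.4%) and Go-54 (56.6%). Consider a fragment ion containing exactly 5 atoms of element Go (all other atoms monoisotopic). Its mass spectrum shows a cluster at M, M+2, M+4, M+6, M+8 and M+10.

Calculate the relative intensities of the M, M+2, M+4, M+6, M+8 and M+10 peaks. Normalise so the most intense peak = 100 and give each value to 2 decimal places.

4.51 : 29.40 : 76.68 : 100.00 : 65.21 : 17.01

Expanding (0.434 + 0.566)^5:
P(M) = 0.434^5 = 0.015397
P(M+2) = 5 × 0.434^4 × 0.566^1 = 0.100403
P(M+4) = 10 × 0.434^3 × 0.566^2 = 0.261880
P(M+6) = 10 × 0.434^2 × 0.566^3 = 0.341530
P(M+8) = 5 × 0.434^1 × 0.566^4 = 0.222703
P(M+10) = 0.566^5 = 0.058087
The M+6 peak is largest (0.341530); scaling to 100 gives 4.51 : 29.40 : 76.68 : 100.00 : 65.21 : 17.01.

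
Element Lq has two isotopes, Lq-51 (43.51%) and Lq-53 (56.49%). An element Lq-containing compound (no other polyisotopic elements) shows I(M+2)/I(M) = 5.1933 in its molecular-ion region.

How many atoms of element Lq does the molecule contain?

4

With n Lq atoms, P(M+2)/P(M) = C(n,1)·p^(n−1)q / p^n = n·q/p = n · 0.5649/0.4351.
n = 5.1933 × 0.4351/0.5649 = 4.00 ≈ 4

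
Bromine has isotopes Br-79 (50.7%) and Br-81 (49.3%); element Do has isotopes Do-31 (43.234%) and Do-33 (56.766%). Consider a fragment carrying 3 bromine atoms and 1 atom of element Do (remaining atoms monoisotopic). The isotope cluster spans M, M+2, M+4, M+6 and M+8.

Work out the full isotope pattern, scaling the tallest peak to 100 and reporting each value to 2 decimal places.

Bromine pattern (n=3): 0.13032384 : 0.38017547 : 0.36967753 : 0.11982316
Element Do pattern (n=1): 0.43234 : 0.56766
Convolve the two distributions (both contribute in 2-u steps):
  M: 0.13032384×0.43234 = 0.056344
  M+2: 0.13032384×0.56766 + 0.38017547×0.43234 = 0.238345
  M+4: 0.38017547×0.56766 + 0.36967753×0.43234 = 0.375637
  M+6: 0.36967753×0.56766 + 0.11982316×0.43234 = 0.261655
  M+8: 0.11982316×0.56766 = 0.068019
Scale to base peak (0.375637) = 100: 15.00 : 63.45 : 100.00 : 69.66 : 18.11

15.00 : 63.45 : 100.00 : 69.66 : 18.11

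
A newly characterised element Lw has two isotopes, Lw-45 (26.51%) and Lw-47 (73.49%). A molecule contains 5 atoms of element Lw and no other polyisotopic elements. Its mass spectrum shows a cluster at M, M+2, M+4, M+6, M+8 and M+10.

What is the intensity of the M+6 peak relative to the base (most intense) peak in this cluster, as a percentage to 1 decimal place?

72.1%

(0.2651 + 0.7349)^5 gives M 0.0013, M+2 0.0181, M+4 0.1006, M+6 0.2789, M+8 0.3866, M+10 0.2144; the largest is M+8.
P(M+8) = C(5,4) × 0.2651^1 × 0.7349^4 = 5 × 0.2651 × 0.29168426 = 0.386627 (base)
P(M+6) = C(5,3) × 0.2651^2 × 0.7349^3 = 10 × 0.07027801 × 0.39690333 = 0.278936
Relative intensity = 0.278936 / 0.386627 × 100 = 72.1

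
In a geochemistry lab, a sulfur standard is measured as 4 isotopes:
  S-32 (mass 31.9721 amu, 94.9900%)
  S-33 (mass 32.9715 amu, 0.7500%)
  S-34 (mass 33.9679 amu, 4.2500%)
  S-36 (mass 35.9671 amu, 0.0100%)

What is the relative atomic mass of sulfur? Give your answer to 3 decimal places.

Average mass = Σ (abundance × isotope mass) = 0.949900 × 31.9721 + 0.007500 × 32.9715 + 0.042500 × 33.9679 + 0.000100 × 35.9671
= 30.37030 + 0.24729 + 1.44364 + 0.00360 = 32.06483 amu

32.065 amu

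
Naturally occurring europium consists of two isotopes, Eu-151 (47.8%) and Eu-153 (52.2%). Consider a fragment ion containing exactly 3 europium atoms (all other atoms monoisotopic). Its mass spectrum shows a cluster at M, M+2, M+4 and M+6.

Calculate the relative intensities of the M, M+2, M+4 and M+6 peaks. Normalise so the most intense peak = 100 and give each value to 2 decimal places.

27.95 : 91.57 : 100.00 : 36.40

Each Eu atom is independently Eu-151 (p = 0.478) or Eu-153 (q = 0.522); the cluster is the binomial expansion (p + q)^3.
P(M) = 0.478^3 = 0.109215
P(M+2) = 3 × 0.478^2 × 0.522^1 = 0.357806
P(M+4) = 3 × 0.478^1 × 0.522^2 = 0.390742
P(M+6) = 0.522^3 = 0.142237
The M+4 peak is largest (0.390742); scaling to 100 gives 27.95 : 91.57 : 100.00 : 36.40.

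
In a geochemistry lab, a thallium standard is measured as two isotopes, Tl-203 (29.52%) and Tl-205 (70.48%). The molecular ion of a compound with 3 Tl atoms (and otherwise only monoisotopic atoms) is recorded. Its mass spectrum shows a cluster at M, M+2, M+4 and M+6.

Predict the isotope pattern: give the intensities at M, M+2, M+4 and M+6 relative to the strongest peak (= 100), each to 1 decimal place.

5.8 : 41.9 : 100.0 : 79.6

The 3 Tl atoms are independent, so intensities follow the terms of (0.2952 + 0.7048)^3.
P(M) = 0.2952^3 = 0.025725
P(M+2) = 3 × 0.2952^2 × 0.7048^1 = 0.184255
P(M+4) = 3 × 0.2952^1 × 0.7048^2 = 0.439916
P(M+6) = 0.7048^3 = 0.350104
The M+4 peak is largest (0.439916); scaling to 100 gives 5.8 : 41.9 : 100.0 : 79.6.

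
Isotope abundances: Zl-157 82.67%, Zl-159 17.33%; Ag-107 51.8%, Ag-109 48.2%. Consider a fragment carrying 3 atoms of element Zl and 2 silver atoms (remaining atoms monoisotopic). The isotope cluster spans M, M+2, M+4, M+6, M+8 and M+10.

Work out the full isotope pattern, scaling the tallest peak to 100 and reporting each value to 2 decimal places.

Element Zl pattern (n=3): 0.56499397 : 0.35531676 : 0.07448457 : 0.0052047
Silver pattern (n=2): 0.268324 : 0.499352 : 0.232324
Convolve the two distributions (both contribute in 2-u steps):
  M: 0.56499397×0.268324 = 0.151601
  M+2: 0.56499397×0.499352 + 0.35531676×0.268324 = 0.377471
  M+4: 0.56499397×0.232324 + 0.35531676×0.499352 + 0.07448457×0.268324 = 0.328676
  M+6: 0.35531676×0.232324 + 0.07448457×0.499352 + 0.0052047×0.268324 = 0.121139
  M+8: 0.07448457×0.232324 + 0.0052047×0.499352 = 0.019904
  M+10: 0.0052047×0.232324 = 0.001209
Scale to base peak (0.377471) = 100: 40.16 : 100.00 : 87.07 : 32.09 : 5.27 : 0.32

40.16 : 100.00 : 87.07 : 32.09 : 5.27 : 0.32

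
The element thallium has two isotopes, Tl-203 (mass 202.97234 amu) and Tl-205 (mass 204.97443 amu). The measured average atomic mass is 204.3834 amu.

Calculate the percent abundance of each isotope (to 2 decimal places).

Let x be the fractional abundance of Tl-203; then Tl-205 has abundance 1 − x.
202.97234·x + 204.97443·(1 − x) = 204.3834
(202.97234 − 204.97443)·x = 204.3834 − 204.97443
x = -0.59103 / -2.00209 = 0.29521 → 29.52% Tl-203, 70.48% Tl-205.

Tl-203: 29.52%, Tl-205: 70.48%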